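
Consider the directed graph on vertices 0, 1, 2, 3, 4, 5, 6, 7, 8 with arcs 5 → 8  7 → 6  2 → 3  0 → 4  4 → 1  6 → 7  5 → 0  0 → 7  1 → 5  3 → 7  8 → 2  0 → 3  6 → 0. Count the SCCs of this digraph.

1

{0, 1, 2, 3, 4, 5, 6, 7, 8} are all mutually reachable — one SCC of size 9.
That gives 1 strongly connected component.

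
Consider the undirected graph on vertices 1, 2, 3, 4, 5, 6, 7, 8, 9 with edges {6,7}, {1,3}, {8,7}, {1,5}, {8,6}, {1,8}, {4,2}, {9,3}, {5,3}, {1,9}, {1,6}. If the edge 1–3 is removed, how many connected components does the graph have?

1 and 3 are still connected via 1-5-3, so the component count stays at 2.

2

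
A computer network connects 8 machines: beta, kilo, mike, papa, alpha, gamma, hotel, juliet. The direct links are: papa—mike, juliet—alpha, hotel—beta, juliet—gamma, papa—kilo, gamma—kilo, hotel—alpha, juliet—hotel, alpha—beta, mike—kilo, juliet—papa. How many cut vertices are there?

1

Removing juliet increases the component count from 1 to 2, so juliet is a cut vertex.
By contrast removing mike leaves 1 component; it is not a cut vertex. No other vertex is a cut vertex either.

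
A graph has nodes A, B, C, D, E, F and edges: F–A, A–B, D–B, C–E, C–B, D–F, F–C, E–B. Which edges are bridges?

The edges on the cycle C-E-B-C are not bridges since each lies on that cycle.
Every edge lies on some cycle, so there are no bridges.

none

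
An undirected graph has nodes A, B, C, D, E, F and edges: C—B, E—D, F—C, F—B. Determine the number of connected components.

3

A is isolated — a component by itself.
Starting from D we can reach D, E. That is one component of size 2.
Starting from B we can reach B, C, F. That is one component of size 3.
Total: 3 components.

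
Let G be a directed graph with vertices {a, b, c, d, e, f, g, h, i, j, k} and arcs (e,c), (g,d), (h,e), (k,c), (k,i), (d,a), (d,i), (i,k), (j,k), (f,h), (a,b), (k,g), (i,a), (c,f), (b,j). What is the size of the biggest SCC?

{a, b, d, g, i, j, k} are all mutually reachable — one SCC of size 7.
{c, e, f, h} are all mutually reachable — one SCC of size 4.
The largest has 7 vertices.

7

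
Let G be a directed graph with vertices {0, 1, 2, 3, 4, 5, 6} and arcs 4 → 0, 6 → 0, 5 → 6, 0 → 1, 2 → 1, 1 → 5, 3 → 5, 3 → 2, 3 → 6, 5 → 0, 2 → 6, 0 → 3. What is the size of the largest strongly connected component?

{0, 1, 2, 3, 5, 6} are all mutually reachable — one SCC of size 6.
{4} is an SCC by itself.
The largest has 6 vertices.

6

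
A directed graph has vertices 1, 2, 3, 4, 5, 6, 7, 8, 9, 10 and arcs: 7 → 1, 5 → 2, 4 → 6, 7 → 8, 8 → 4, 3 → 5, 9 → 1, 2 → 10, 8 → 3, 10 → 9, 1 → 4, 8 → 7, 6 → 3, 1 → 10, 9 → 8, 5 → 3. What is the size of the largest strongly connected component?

10

{1, 2, 3, 4, 5, 6, 7, 8, 9, 10} are all mutually reachable — one SCC of size 10.
The largest has 10 vertices.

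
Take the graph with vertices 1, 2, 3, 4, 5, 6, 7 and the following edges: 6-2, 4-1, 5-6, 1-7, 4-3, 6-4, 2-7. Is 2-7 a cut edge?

No

After removing 2-7, the path 2-6-4-1-7 still connects them, so the edge is not a bridge.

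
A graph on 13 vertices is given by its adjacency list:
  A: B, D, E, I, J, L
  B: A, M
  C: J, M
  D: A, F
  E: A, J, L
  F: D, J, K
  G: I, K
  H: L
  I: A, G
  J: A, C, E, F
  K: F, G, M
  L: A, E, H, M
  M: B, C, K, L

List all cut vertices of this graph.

Removing L increases the component count from 1 to 2, so L is a cut vertex.
By contrast removing G leaves 1 component; it is not a cut vertex. No other vertex is a cut vertex either.

L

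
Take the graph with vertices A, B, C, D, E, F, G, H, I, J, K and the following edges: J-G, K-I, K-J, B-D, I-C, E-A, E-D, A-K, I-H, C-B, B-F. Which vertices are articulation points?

Removing B increases the component count from 1 to 2, so B is a cut vertex.
Removing I increases the component count from 1 to 2, so I is a cut vertex.
Removing J increases the component count from 1 to 2, so J is a cut vertex.
Likewise K is a cut vertex.
By contrast removing D leaves 1 component; it is not a cut vertex. No other vertex is a cut vertex either.

B, I, J, K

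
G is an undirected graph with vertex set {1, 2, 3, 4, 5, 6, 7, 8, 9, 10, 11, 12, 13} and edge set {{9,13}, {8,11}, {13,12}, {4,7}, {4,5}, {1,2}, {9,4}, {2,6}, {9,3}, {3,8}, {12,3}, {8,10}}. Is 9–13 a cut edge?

No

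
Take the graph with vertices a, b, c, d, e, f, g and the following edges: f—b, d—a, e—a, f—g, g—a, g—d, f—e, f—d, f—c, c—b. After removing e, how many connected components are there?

1

With e gone, the remaining components are: {a, b, c, d, f, g}.
That is 1 component.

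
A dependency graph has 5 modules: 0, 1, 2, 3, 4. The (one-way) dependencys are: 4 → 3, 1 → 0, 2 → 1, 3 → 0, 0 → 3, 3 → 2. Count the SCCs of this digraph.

2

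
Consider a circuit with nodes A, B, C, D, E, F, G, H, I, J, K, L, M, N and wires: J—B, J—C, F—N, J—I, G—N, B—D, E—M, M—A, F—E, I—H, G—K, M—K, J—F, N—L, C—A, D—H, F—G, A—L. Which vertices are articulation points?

J

Removing J increases the component count from 1 to 2, so J is a cut vertex.
By contrast removing C leaves 1 component; it is not a cut vertex. No other vertex is a cut vertex either.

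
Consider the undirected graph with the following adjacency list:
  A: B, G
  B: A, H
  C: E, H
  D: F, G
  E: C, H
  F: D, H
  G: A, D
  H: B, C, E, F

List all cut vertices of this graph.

Removing H increases the component count from 1 to 2, so H is a cut vertex.
By contrast removing D leaves 1 component; it is not a cut vertex. No other vertex is a cut vertex either.

H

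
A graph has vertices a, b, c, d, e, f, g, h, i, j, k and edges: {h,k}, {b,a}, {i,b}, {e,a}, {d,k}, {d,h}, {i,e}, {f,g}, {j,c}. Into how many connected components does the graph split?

Starting from f we can reach f, g. That is one component of size 2.
Starting from c we can reach c, j. That is one component of size 2.
Starting from d we can reach d, h, k. That is one component of size 3.
Starting from a we can reach a, b, e, i. That is one component of size 4.
Total: 4 components.

4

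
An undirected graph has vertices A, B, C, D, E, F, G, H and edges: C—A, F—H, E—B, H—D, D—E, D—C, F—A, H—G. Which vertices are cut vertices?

D, E, H

Removing D increases the component count from 1 to 2, so D is a cut vertex.
Removing E increases the component count from 1 to 2, so E is a cut vertex.
Removing H increases the component count from 1 to 2, so H is a cut vertex.
By contrast removing G leaves 1 component; it is not a cut vertex. No other vertex is a cut vertex either.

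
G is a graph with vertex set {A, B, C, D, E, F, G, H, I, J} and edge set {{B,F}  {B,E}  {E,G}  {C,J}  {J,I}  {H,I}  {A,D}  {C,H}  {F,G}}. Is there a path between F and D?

The component containing F is {B, E, F, G}, and D is not in it.

No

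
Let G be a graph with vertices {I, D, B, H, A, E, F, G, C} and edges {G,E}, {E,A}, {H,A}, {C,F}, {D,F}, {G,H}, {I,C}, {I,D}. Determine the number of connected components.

3

B is isolated — a component by itself.
Starting from C we can reach C, D, F, I. That is one component of size 4.
Starting from A we can reach A, E, G, H. That is one component of size 4.
Total: 3 components.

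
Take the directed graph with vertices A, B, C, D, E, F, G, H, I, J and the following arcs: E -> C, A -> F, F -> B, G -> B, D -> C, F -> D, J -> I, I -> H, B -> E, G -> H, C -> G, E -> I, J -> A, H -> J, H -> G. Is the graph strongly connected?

From C we can reach every vertex (A, B, C, D, E, F, G, H, I, J), and every vertex can reach C (A, B, C, D, E, F, G, H, I, J). So the whole graph is one strongly connected component.

Yes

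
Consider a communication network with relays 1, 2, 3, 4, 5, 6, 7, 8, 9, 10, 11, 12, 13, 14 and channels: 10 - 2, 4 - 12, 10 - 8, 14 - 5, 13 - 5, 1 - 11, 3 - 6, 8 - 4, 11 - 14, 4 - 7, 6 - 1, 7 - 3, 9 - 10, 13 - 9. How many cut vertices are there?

2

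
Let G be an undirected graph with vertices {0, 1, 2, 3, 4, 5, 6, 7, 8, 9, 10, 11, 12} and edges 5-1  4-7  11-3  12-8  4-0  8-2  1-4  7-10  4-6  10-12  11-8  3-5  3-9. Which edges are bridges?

0-4, 2-8, 3-9, 4-6

The edges on the cycle 11-3-5-1-4-7-10-12-8-11 are not bridges since each lies on that cycle.
But removing 8-2 disconnects 8 from 2; removing 0-4 disconnects 0 from 4; removing 3-9 disconnects 3 from 9; removing 4-6 disconnects 4 from 6 — these are bridges.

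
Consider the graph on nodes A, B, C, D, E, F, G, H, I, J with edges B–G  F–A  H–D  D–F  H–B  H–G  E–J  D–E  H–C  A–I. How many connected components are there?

1

Starting from A we can reach A, B, C, D, E, F, G, H, I, J. That is one component of size 10.
Total: 1 component.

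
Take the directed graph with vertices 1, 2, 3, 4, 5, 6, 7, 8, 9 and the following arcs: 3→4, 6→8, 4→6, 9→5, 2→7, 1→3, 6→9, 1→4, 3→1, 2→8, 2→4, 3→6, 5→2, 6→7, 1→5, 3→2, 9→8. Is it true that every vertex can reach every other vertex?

No

There is no directed path from 4 to 1, so the graph is not strongly connected.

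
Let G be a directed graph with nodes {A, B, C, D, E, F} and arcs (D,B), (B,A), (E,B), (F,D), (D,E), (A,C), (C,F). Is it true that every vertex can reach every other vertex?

From D we can reach every vertex (A, B, C, D, E, F), and every vertex can reach D (A, B, C, D, E, F). So the whole graph is one strongly connected component.

Yes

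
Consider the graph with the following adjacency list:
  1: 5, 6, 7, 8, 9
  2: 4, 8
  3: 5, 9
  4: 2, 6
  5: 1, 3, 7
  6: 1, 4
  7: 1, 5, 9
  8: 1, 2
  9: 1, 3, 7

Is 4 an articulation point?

Deleting 4 leaves 1 component (was 1) (its neighbors 2, 6 remain connected to each other), so 4 is not a cut vertex.

No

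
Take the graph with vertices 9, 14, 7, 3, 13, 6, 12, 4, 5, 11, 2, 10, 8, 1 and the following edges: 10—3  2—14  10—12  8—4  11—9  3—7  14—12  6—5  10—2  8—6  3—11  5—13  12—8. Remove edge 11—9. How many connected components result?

3

Before removal there are 2 components.
11—9 is a bridge — removing it separates 11's side from 9's side.
After removal: 3 components.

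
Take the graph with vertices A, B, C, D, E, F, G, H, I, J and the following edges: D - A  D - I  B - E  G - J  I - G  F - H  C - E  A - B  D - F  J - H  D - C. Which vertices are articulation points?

D

Removing D increases the component count from 1 to 2, so D is a cut vertex.
By contrast removing E leaves 1 component; it is not a cut vertex. No other vertex is a cut vertex either.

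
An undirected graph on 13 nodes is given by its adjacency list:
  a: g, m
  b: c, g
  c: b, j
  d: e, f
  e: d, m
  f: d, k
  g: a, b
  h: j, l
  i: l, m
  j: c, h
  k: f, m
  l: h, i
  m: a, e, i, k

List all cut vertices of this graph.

m

Removing m increases the component count from 1 to 2, so m is a cut vertex.
By contrast removing i leaves 1 component; it is not a cut vertex. No other vertex is a cut vertex either.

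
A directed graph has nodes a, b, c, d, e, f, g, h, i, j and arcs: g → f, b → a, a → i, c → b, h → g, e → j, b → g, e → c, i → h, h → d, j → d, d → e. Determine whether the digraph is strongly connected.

No

There is no directed path from f to b, so the graph is not strongly connected.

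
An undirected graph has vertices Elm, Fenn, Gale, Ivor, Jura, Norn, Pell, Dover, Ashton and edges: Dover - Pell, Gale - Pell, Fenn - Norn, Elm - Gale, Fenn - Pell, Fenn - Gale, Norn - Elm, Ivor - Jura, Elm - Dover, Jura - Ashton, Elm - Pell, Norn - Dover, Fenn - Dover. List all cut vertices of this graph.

Jura

Removing Jura increases the component count from 2 to 3, so Jura is a cut vertex.
By contrast removing Ashton leaves 2 components; it is not a cut vertex. No other vertex is a cut vertex either.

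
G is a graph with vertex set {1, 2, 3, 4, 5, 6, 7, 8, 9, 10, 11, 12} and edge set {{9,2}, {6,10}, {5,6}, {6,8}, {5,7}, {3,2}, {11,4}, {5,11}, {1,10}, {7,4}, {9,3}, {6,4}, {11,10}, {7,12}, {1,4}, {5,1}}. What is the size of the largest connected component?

9

Starting from 2 we can reach 2, 3, 9. That is one component of size 3.
Starting from 1 we can reach 1, 4, 5, 6, 7, 8, 10, 11, 12. That is one component of size 9.
The largest has 9 vertices.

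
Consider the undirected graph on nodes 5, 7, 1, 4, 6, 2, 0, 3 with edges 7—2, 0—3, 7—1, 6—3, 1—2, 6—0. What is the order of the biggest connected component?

3

4 is isolated — a component by itself.
5 is isolated — a component by itself.
Starting from 1 we can reach 1, 2, 7. That is one component of size 3.
Starting from 0 we can reach 0, 3, 6. That is one component of size 3.
The largest has 3 vertices.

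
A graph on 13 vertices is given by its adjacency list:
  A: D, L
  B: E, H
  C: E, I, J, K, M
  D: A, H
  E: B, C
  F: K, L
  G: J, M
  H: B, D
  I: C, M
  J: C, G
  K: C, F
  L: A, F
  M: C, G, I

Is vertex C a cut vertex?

Yes

Deleting C raises the number of components from 1 to 2, so C is a cut vertex.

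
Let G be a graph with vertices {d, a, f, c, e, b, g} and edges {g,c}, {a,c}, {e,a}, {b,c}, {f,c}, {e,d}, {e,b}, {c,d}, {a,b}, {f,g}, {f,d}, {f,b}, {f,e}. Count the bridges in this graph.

The edges on the cycle e-a-c-d-e are not bridges since each lies on that cycle.
Every edge lies on some cycle, so there are no bridges.

0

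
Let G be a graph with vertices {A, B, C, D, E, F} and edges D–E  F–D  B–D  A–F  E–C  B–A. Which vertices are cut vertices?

Removing D increases the component count from 1 to 2, so D is a cut vertex.
Removing E increases the component count from 1 to 2, so E is a cut vertex.
By contrast removing F leaves 1 component; it is not a cut vertex. No other vertex is a cut vertex either.

D, E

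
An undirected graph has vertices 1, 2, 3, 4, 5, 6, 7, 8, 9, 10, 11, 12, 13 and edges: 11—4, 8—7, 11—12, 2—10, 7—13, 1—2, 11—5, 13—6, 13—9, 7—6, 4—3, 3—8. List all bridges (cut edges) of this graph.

The edges on the cycle 7-13-6-7 are not bridges since each lies on that cycle.
But removing 12—11 disconnects 12 from 11; removing 4—11 disconnects 4 from 11; removing 2—10 disconnects 2 from 10; removing 13—9 disconnects 13 from 9 — these are bridges.
In total 9 edges are bridges.

1-2, 10-2, 11-12, 11-4, 11-5, 13-9, 3-4, 3-8, 7-8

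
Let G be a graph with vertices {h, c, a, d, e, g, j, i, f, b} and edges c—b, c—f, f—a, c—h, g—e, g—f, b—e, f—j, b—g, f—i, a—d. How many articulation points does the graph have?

Removing a increases the component count from 1 to 2, so a is a cut vertex.
Removing c increases the component count from 1 to 2, so c is a cut vertex.
Removing f increases the component count from 1 to 4, so f is a cut vertex.
By contrast removing j leaves 1 component; it is not a cut vertex. No other vertex is a cut vertex either.

3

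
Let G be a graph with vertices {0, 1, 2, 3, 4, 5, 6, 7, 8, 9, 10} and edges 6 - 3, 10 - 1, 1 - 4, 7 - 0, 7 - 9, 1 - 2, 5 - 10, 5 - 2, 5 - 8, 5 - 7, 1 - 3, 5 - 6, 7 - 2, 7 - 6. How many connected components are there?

Starting from 0 we can reach 0, 1, 2, 3, 4, 5, 6, 7, 8, 9, 10. That is one component of size 11.
Total: 1 component.

1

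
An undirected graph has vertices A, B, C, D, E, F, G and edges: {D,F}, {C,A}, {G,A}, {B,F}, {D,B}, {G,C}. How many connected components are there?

E is isolated — a component by itself.
Starting from B we can reach B, D, F. That is one component of size 3.
Starting from A we can reach A, C, G. That is one component of size 3.
Total: 3 components.

3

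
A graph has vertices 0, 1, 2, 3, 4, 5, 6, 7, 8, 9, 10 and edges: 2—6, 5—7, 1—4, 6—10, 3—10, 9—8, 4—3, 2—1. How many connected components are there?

0 is isolated — a component by itself.
Starting from 5 we can reach 5, 7. That is one component of size 2.
Starting from 8 we can reach 8, 9. That is one component of size 2.
Starting from 1 we can reach 1, 2, 3, 4, 6, 10. That is one component of size 6.
Total: 4 components.

4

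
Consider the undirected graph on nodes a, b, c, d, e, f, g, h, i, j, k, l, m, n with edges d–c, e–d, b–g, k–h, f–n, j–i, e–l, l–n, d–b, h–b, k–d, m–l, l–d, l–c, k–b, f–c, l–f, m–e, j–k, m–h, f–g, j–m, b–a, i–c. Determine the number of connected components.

Starting from a we can reach a, b, c, d, e, f, g, h, i, j, k, l, m, n. That is one component of size 14.
Total: 1 component.

1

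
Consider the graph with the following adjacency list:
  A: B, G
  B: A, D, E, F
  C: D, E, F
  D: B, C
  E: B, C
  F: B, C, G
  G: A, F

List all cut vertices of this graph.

Removing A, for instance, still leaves 1 component. No single vertex removal increases the component count — the graph has no articulation points.

none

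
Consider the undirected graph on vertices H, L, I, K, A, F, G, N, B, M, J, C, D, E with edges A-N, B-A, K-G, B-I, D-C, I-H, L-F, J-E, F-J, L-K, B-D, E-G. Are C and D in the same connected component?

Yes

From C we can reach A, B, C, D, H, I, N, which includes D.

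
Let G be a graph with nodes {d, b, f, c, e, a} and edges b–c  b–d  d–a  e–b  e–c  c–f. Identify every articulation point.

b, c, d

Removing b increases the component count from 1 to 2, so b is a cut vertex.
Removing c increases the component count from 1 to 2, so c is a cut vertex.
Removing d increases the component count from 1 to 2, so d is a cut vertex.
By contrast removing e leaves 1 component; it is not a cut vertex. No other vertex is a cut vertex either.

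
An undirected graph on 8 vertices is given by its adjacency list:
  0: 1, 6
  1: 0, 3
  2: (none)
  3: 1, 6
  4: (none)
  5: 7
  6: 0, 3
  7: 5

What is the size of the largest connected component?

4

4 is isolated — a component by itself.
2 is isolated — a component by itself.
Starting from 5 we can reach 5, 7. That is one component of size 2.
Starting from 0 we can reach 0, 1, 3, 6. That is one component of size 4.
The largest has 4 vertices.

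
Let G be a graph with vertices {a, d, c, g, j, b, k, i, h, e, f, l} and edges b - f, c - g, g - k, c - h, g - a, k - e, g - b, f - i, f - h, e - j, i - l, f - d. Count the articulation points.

5

Removing e increases the component count from 1 to 2, so e is a cut vertex.
Removing f increases the component count from 1 to 3, so f is a cut vertex.
Removing g increases the component count from 1 to 3, so g is a cut vertex.
Likewise i, k are cut vertices.
By contrast removing a leaves 1 component; it is not a cut vertex. No other vertex is a cut vertex either.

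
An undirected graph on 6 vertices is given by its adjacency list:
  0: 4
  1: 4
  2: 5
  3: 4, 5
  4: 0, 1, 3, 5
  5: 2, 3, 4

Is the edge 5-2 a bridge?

Yes

Removing 5-2 leaves no path between 5 and 2: the component count goes from 1 to 2. So it is a bridge.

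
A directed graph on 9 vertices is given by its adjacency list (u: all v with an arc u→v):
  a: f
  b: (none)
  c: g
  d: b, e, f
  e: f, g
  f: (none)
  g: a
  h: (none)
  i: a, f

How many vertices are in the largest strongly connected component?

{h} is an SCC by itself.
{d} is an SCC by itself.
{a} is an SCC by itself.
{b} is an SCC by itself.
{f} is an SCC by itself.
(and 4 more singleton SCCs)
The largest has 1 vertex.

1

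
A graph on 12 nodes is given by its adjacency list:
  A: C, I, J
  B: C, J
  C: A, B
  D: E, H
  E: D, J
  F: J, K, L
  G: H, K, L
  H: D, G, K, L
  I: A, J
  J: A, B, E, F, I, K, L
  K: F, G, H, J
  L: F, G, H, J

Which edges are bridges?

none

The edges on the cycle J-I-A-C-B-J are not bridges since each lies on that cycle.
Every edge lies on some cycle, so there are no bridges.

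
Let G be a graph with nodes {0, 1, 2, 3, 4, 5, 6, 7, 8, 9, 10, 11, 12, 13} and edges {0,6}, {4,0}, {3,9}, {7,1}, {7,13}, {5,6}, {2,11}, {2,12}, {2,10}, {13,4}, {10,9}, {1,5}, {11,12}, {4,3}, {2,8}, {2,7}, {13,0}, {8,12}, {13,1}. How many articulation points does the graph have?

Removing 2 increases the component count from 1 to 2, so 2 is a cut vertex.
By contrast removing 5 leaves 1 component; it is not a cut vertex. No other vertex is a cut vertex either.

1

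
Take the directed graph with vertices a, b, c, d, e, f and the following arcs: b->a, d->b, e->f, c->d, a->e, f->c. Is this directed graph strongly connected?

From d we can reach every vertex (a, b, c, d, e, f), and every vertex can reach d (a, b, c, d, e, f). So the whole graph is one strongly connected component.

Yes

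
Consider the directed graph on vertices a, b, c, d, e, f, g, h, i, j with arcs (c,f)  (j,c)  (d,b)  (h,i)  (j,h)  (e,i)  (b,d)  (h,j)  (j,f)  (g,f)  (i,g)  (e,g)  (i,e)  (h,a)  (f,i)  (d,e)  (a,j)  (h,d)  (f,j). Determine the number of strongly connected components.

{a, b, c, d, e, f, g, h, i, j} are all mutually reachable — one SCC of size 10.
That gives 1 strongly connected component.

1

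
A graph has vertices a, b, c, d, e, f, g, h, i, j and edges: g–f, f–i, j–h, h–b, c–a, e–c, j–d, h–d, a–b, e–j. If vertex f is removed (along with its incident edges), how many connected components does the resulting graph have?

3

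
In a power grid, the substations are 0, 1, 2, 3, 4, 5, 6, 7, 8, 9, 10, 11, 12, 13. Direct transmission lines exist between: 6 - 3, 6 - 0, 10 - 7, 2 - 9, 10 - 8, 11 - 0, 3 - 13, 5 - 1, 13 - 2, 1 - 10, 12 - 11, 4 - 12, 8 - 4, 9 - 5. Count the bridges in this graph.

1

The edges on the cycle 6-3-13-2-9-5-1-10-8-4-12-11-0-6 are not bridges since each lies on that cycle.
But removing 7 - 10 disconnects 7 from 10 — this is a bridge.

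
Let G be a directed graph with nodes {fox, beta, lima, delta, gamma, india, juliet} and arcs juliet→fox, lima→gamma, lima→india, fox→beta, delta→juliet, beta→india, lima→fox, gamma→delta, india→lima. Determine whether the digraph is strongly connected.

From beta we can reach every vertex (fox, beta, lima, delta, gamma, india, juliet), and every vertex can reach beta (fox, beta, lima, delta, gamma, india, juliet). So the whole graph is one strongly connected component.

Yes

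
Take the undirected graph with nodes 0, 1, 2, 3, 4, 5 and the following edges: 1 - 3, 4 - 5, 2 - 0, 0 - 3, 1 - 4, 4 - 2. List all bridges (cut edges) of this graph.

The edges on the cycle 1-4-2-0-3-1 are not bridges since each lies on that cycle.
But removing 4 - 5 disconnects 4 from 5 — this is a bridge.

4-5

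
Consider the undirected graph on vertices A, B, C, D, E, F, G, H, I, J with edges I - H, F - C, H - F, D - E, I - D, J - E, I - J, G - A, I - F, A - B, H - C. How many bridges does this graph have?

2

The edges on the cycle I-J-E-D-I are not bridges since each lies on that cycle.
But removing A - B disconnects A from B; removing A - G disconnects A from G — these are bridges.
That makes 2 bridges.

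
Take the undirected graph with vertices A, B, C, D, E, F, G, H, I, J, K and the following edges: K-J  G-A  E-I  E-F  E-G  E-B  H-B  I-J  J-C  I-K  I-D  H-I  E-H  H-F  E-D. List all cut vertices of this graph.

E, G, I, J

Removing E increases the component count from 1 to 2, so E is a cut vertex.
Removing G increases the component count from 1 to 2, so G is a cut vertex.
Removing I increases the component count from 1 to 2, so I is a cut vertex.
Likewise J is a cut vertex.
By contrast removing F leaves 1 component; it is not a cut vertex. No other vertex is a cut vertex either.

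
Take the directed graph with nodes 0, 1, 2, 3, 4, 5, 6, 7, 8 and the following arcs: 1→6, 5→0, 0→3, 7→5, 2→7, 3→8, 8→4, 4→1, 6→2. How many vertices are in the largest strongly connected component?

{0, 1, 2, 3, 4, 5, 6, 7, 8} are all mutually reachable — one SCC of size 9.
The largest has 9 vertices.

9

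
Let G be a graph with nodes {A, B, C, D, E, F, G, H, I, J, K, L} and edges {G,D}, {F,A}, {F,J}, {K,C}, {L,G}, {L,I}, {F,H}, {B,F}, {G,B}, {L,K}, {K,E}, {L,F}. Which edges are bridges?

The edges on the cycle L-G-B-F-L are not bridges since each lies on that cycle.
But removing G - D disconnects G from D; removing K - C disconnects K from C; removing F - J disconnects F from J; removing F - H disconnects F from H — these are bridges.
In total 8 edges are bridges.

A-F, C-K, D-G, E-K, F-H, F-J, I-L, K-L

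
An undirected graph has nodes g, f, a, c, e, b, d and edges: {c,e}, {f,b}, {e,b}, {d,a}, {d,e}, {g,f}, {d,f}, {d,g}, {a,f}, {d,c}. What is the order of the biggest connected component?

Starting from a we can reach a, b, c, d, e, f, g. That is one component of size 7.
The largest has 7 vertices.

7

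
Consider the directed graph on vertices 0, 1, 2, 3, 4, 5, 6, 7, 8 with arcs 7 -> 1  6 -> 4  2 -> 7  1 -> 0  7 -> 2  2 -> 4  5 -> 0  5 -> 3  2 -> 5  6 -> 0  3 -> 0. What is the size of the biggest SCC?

2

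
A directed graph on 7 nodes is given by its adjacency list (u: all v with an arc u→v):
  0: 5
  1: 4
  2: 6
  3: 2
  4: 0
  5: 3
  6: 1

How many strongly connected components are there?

1

{0, 1, 2, 3, 4, 5, 6} are all mutually reachable — one SCC of size 7.
That gives 1 strongly connected component.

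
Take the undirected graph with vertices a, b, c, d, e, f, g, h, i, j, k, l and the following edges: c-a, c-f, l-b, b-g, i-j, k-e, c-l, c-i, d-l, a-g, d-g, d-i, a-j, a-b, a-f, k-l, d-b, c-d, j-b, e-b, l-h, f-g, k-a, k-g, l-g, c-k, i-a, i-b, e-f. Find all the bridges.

h-l

The edges on the cycle c-d-i-a-f-e-k-c are not bridges since each lies on that cycle.
But removing l-h disconnects l from h — this is a bridge.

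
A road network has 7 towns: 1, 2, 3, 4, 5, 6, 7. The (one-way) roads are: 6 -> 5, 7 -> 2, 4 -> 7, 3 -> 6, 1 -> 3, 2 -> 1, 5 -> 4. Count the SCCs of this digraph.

1

{1, 2, 3, 4, 5, 6, 7} are all mutually reachable — one SCC of size 7.
That gives 1 strongly connected component.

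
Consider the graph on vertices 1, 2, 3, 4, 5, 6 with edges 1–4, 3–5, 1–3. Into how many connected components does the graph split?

6 is isolated — a component by itself.
2 is isolated — a component by itself.
Starting from 1 we can reach 1, 3, 4, 5. That is one component of size 4.
Total: 3 components.

3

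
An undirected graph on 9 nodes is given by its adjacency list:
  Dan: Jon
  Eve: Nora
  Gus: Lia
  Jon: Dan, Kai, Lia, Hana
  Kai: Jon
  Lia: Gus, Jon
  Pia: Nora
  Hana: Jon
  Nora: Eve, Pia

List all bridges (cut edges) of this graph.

removing Kai-Jon disconnects Kai from Jon; removing Dan-Jon disconnects Dan from Jon; removing Jon-Hana disconnects Jon from Hana; removing Pia-Nora disconnects Pia from Nora — these are bridges.
In total 7 edges are bridges.

Dan-Jon, Eve-Nora, Gus-Lia, Hana-Jon, Jon-Kai, Jon-Lia, Nora-Pia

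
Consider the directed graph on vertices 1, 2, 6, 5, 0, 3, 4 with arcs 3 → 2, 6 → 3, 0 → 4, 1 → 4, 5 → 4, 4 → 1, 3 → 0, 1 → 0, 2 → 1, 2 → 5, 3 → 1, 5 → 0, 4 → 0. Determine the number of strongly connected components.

5

{0, 1, 4} are all mutually reachable — one SCC of size 3.
{2} is an SCC by itself.
{6} is an SCC by itself.
{3} is an SCC by itself.
{5} is an SCC by itself.
That gives 5 strongly connected components.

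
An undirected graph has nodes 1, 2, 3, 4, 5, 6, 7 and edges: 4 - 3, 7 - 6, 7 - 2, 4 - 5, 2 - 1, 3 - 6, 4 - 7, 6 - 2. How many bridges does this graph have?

2

The edges on the cycle 4-3-6-7-4 are not bridges since each lies on that cycle.
But removing 5 - 4 disconnects 5 from 4; removing 2 - 1 disconnects 2 from 1 — these are bridges.
That makes 2 bridges.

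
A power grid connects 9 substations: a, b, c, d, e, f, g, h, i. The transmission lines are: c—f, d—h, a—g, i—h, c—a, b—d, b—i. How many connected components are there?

e is isolated — a component by itself.
Starting from b we can reach b, d, h, i. That is one component of size 4.
Starting from a we can reach a, c, f, g. That is one component of size 4.
Total: 3 components.

3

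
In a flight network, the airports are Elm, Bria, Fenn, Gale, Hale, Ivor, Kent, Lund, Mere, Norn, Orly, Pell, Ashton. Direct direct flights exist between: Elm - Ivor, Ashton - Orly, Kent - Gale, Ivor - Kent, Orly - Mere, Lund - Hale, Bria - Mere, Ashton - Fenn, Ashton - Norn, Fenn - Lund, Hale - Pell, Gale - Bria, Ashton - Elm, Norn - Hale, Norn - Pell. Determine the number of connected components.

Starting from Elm we can reach Elm, Bria, Fenn, Gale, Hale, Ivor, Kent, Lund, Mere, Norn, Orly, Pell, Ashton. That is one component of size 13.
Total: 1 component.

1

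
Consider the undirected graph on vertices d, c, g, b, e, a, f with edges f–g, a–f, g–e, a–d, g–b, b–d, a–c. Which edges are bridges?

The edges on the cycle a-f-g-b-d-a are not bridges since each lies on that cycle.
But removing g–e disconnects g from e; removing a–c disconnects a from c — these are bridges.

a-c, e-g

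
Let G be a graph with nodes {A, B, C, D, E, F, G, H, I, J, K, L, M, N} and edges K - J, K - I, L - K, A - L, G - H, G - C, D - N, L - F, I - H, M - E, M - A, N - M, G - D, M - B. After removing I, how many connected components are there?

With I gone, the remaining components are: {A, B, C, D, E, F, G, H, J, K, L, M, N}.
That is 1 component.

1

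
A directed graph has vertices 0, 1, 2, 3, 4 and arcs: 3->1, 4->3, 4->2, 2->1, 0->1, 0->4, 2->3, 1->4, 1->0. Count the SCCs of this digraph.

1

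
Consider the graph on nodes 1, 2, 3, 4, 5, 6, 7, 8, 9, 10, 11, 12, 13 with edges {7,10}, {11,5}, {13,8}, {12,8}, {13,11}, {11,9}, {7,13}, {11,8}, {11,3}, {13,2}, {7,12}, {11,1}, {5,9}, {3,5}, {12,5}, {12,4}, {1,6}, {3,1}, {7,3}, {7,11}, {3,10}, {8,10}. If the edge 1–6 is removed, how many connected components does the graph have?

2

Before removal there is 1 component.
1–6 is a bridge — removing it separates 1's side from 6's side.
After removal: 2 components.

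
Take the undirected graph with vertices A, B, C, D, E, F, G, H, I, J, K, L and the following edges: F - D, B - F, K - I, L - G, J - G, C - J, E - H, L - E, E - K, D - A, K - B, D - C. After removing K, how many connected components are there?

2

With K gone, the remaining components are: {I}; {A, B, C, D, E, F, G, H, J, L}.
That is 2 components.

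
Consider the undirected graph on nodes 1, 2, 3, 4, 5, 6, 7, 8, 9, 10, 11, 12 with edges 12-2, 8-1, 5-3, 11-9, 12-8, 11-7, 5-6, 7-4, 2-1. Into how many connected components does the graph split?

10 is isolated — a component by itself.
Starting from 3 we can reach 3, 5, 6. That is one component of size 3.
Starting from 1 we can reach 1, 2, 8, 12. That is one component of size 4.
Starting from 4 we can reach 4, 7, 9, 11. That is one component of size 4.
Total: 4 components.

4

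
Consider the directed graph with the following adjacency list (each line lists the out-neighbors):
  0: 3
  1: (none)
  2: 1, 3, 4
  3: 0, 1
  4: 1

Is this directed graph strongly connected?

No

There is no directed path from 3 to 4, so the graph is not strongly connected.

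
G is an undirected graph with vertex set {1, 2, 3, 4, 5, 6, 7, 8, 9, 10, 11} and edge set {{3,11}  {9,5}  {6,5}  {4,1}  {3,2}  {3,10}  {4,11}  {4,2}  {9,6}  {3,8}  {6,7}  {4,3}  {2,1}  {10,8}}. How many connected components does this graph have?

2

Starting from 5 we can reach 5, 6, 7, 9. That is one component of size 4.
Starting from 1 we can reach 1, 2, 3, 4, 8, 10, 11. That is one component of size 7.
Total: 2 components.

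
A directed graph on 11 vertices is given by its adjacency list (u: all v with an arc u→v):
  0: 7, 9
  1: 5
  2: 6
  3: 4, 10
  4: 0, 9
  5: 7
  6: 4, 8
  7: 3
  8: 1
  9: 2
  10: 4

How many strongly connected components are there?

1

{0, 1, 2, 3, 4, 5, 6, 7, 8, 9, 10} are all mutually reachable — one SCC of size 11.
That gives 1 strongly connected component.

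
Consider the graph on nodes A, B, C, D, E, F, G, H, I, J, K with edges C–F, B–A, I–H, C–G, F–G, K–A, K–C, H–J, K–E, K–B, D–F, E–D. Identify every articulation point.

Removing H increases the component count from 2 to 3, so H is a cut vertex.
Removing K increases the component count from 2 to 3, so K is a cut vertex.
By contrast removing A leaves 2 components; it is not a cut vertex. No other vertex is a cut vertex either.

H, K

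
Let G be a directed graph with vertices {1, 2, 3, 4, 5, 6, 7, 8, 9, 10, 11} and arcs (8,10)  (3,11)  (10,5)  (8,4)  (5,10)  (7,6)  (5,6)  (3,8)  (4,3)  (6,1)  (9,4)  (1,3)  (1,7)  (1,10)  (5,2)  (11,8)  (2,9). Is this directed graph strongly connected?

From 10 we can reach every vertex (1, 2, 3, 4, 5, 6, 7, 8, 9, 10, 11), and every vertex can reach 10 (1, 2, 3, 4, 5, 6, 7, 8, 9, 10, 11). So the whole graph is one strongly connected component.

Yes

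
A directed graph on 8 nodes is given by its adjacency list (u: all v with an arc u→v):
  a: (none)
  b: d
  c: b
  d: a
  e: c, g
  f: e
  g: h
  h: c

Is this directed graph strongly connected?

There is no directed path from e to f, so the graph is not strongly connected.

No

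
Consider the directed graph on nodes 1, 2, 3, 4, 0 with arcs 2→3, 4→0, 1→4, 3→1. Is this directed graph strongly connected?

No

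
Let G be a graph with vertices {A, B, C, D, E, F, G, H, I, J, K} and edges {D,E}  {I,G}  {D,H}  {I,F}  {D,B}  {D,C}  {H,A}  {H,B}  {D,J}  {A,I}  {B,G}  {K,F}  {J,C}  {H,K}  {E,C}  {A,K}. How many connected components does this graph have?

Starting from A we can reach A, B, C, D, E, F, G, H, I, J, K. That is one component of size 11.
Total: 1 component.

1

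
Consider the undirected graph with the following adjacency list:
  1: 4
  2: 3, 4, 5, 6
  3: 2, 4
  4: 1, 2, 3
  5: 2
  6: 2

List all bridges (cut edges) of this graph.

1-4, 2-5, 2-6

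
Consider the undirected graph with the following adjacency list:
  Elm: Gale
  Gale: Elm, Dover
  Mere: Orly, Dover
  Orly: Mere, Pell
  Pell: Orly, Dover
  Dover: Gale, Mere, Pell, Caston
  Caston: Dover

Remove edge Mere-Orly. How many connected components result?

1

Mere and Orly are still connected via Mere-Dover-Pell-Orly, so the component count stays at 1.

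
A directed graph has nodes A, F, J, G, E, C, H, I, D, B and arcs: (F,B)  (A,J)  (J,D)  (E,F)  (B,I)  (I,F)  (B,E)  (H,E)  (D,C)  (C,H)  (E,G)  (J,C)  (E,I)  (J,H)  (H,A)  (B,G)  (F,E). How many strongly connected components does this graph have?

3

{A, C, D, H, J} are all mutually reachable — one SCC of size 5.
{B, E, F, I} are all mutually reachable — one SCC of size 4.
{G} is an SCC by itself.
That gives 3 strongly connected components.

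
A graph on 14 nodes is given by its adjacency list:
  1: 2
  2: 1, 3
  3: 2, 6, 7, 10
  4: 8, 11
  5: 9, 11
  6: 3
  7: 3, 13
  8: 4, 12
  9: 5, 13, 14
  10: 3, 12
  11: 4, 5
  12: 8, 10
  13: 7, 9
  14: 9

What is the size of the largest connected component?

Starting from 1 we can reach 1, 2, 3, 4, 5, 6, 7, 8, 9, 10, 11, 12, 13, 14. That is one component of size 14.
The largest has 14 vertices.

14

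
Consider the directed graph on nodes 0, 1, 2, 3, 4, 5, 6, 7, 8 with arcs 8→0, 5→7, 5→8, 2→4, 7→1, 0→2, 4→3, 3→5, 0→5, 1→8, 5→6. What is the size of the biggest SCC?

{0, 1, 2, 3, 4, 5, 7, 8} are all mutually reachable — one SCC of size 8.
{6} is an SCC by itself.
The largest has 8 vertices.

8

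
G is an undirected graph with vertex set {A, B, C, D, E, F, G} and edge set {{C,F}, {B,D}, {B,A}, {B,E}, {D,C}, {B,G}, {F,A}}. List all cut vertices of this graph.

B

Removing B increases the component count from 1 to 3, so B is a cut vertex.
By contrast removing E leaves 1 component; it is not a cut vertex. No other vertex is a cut vertex either.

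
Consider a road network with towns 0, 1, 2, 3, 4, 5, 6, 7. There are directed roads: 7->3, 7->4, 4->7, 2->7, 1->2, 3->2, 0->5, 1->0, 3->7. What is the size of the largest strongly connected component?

{2, 3, 4, 7} are all mutually reachable — one SCC of size 4.
{5} is an SCC by itself.
{1} is an SCC by itself.
{6} is an SCC by itself.
{0} is an SCC by itself.
The largest has 4 vertices.

4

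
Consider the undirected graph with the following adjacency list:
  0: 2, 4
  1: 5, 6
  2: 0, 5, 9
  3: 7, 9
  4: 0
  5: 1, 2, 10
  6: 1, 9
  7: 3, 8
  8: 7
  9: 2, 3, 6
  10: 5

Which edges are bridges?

0-2, 0-4, 10-5, 3-7, 3-9, 7-8

The edges on the cycle 2-9-6-1-5-2 are not bridges since each lies on that cycle.
But removing 7-3 disconnects 7 from 3; removing 7-8 disconnects 7 from 8; removing 2-0 disconnects 2 from 0; removing 9-3 disconnects 9 from 3 — these are bridges.
In total 6 edges are bridges.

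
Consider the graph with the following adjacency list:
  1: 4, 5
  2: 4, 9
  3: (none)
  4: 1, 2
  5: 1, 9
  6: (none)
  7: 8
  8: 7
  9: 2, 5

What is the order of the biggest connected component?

5

3 is isolated — a component by itself.
6 is isolated — a component by itself.
Starting from 7 we can reach 7, 8. That is one component of size 2.
Starting from 1 we can reach 1, 2, 4, 5, 9. That is one component of size 5.
The largest has 5 vertices.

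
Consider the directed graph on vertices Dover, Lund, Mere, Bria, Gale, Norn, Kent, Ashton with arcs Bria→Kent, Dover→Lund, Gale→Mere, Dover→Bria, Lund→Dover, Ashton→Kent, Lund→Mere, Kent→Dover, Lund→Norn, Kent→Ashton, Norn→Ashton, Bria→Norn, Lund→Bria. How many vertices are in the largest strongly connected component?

6

{Bria, Kent, Lund, Norn, Dover, Ashton} are all mutually reachable — one SCC of size 6.
{Gale} is an SCC by itself.
{Mere} is an SCC by itself.
The largest has 6 vertices.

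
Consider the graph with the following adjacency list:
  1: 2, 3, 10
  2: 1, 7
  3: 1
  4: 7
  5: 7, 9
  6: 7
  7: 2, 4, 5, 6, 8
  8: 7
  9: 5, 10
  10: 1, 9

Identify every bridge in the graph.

The edges on the cycle 10-1-2-7-5-9-10 are not bridges since each lies on that cycle.
But removing 8-7 disconnects 8 from 7; removing 7-6 disconnects 7 from 6; removing 1-3 disconnects 1 from 3; removing 4-7 disconnects 4 from 7 — these are bridges.

1-3, 4-7, 6-7, 7-8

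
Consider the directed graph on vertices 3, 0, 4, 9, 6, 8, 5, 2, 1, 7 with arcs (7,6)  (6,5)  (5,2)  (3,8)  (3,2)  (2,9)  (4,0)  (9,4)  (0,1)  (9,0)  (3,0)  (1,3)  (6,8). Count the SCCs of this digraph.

5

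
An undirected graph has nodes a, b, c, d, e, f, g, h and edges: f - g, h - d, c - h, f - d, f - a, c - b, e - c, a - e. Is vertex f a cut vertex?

Yes

Deleting f raises the number of components from 1 to 2, so f is a cut vertex.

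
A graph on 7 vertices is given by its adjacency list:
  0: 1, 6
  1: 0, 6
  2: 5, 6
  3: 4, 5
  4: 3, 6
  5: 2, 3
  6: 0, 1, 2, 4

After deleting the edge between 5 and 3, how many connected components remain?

5 and 3 are still connected via 5-2-6-4-3, so the component count stays at 1.

1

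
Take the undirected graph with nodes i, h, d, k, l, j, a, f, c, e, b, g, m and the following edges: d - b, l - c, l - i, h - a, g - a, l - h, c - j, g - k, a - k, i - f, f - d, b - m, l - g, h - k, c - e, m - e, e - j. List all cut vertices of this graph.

Removing l increases the component count from 1 to 2, so l is a cut vertex.
By contrast removing c leaves 1 component; it is not a cut vertex. No other vertex is a cut vertex either.

l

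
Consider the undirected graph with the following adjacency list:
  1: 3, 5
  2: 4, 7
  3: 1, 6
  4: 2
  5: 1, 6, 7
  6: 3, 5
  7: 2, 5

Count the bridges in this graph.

3

The edges on the cycle 3-1-5-6-3 are not bridges since each lies on that cycle.
But removing 7-2 disconnects 7 from 2; removing 5-7 disconnects 5 from 7; removing 2-4 disconnects 2 from 4 — these are bridges.
That makes 3 bridges.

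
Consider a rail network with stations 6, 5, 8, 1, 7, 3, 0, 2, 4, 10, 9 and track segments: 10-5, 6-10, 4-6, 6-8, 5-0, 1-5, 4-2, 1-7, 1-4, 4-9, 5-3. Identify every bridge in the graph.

0-5, 1-7, 2-4, 3-5, 4-9, 6-8

The edges on the cycle 1-4-6-10-5-1 are not bridges since each lies on that cycle.
But removing 3-5 disconnects 3 from 5; removing 4-9 disconnects 4 from 9; removing 5-0 disconnects 5 from 0; removing 4-2 disconnects 4 from 2 — these are bridges.
In total 6 edges are bridges.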